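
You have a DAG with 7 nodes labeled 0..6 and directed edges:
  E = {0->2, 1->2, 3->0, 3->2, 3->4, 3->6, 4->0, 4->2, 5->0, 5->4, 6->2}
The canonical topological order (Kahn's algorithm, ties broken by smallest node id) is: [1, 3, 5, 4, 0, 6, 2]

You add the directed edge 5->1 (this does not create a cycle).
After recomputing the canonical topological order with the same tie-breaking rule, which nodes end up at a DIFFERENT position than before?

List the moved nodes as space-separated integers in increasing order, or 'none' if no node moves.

Old toposort: [1, 3, 5, 4, 0, 6, 2]
Added edge 5->1
Recompute Kahn (smallest-id tiebreak):
  initial in-degrees: [3, 1, 5, 0, 2, 0, 1]
  ready (indeg=0): [3, 5]
  pop 3: indeg[0]->2; indeg[2]->4; indeg[4]->1; indeg[6]->0 | ready=[5, 6] | order so far=[3]
  pop 5: indeg[0]->1; indeg[1]->0; indeg[4]->0 | ready=[1, 4, 6] | order so far=[3, 5]
  pop 1: indeg[2]->3 | ready=[4, 6] | order so far=[3, 5, 1]
  pop 4: indeg[0]->0; indeg[2]->2 | ready=[0, 6] | order so far=[3, 5, 1, 4]
  pop 0: indeg[2]->1 | ready=[6] | order so far=[3, 5, 1, 4, 0]
  pop 6: indeg[2]->0 | ready=[2] | order so far=[3, 5, 1, 4, 0, 6]
  pop 2: no out-edges | ready=[] | order so far=[3, 5, 1, 4, 0, 6, 2]
New canonical toposort: [3, 5, 1, 4, 0, 6, 2]
Compare positions:
  Node 0: index 4 -> 4 (same)
  Node 1: index 0 -> 2 (moved)
  Node 2: index 6 -> 6 (same)
  Node 3: index 1 -> 0 (moved)
  Node 4: index 3 -> 3 (same)
  Node 5: index 2 -> 1 (moved)
  Node 6: index 5 -> 5 (same)
Nodes that changed position: 1 3 5

Answer: 1 3 5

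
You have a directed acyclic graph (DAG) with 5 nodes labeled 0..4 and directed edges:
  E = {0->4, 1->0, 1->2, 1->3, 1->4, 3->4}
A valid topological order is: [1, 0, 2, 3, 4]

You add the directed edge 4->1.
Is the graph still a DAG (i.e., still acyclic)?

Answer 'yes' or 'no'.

Answer: no

Derivation:
Given toposort: [1, 0, 2, 3, 4]
Position of 4: index 4; position of 1: index 0
New edge 4->1: backward (u after v in old order)
Backward edge: old toposort is now invalid. Check if this creates a cycle.
Does 1 already reach 4? Reachable from 1: [0, 1, 2, 3, 4]. YES -> cycle!
Still a DAG? no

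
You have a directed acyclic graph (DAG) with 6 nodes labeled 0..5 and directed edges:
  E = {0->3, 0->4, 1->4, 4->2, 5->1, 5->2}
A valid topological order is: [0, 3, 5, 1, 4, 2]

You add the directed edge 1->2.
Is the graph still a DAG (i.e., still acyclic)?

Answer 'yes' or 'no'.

Answer: yes

Derivation:
Given toposort: [0, 3, 5, 1, 4, 2]
Position of 1: index 3; position of 2: index 5
New edge 1->2: forward
Forward edge: respects the existing order. Still a DAG, same toposort still valid.
Still a DAG? yes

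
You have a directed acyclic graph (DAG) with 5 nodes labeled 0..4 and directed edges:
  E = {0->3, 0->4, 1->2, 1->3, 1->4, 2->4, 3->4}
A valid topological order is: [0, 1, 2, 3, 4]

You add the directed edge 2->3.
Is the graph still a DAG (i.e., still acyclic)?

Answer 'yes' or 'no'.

Given toposort: [0, 1, 2, 3, 4]
Position of 2: index 2; position of 3: index 3
New edge 2->3: forward
Forward edge: respects the existing order. Still a DAG, same toposort still valid.
Still a DAG? yes

Answer: yes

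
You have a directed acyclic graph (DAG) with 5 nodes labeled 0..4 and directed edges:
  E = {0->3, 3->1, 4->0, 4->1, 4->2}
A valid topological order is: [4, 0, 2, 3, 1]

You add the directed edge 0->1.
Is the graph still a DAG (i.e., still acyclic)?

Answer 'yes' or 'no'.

Answer: yes

Derivation:
Given toposort: [4, 0, 2, 3, 1]
Position of 0: index 1; position of 1: index 4
New edge 0->1: forward
Forward edge: respects the existing order. Still a DAG, same toposort still valid.
Still a DAG? yes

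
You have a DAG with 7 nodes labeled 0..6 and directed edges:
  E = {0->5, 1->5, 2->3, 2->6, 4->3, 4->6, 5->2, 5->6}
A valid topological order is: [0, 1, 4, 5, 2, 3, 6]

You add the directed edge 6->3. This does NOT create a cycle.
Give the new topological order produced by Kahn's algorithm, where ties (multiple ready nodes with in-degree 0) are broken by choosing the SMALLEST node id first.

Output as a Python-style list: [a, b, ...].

Answer: [0, 1, 4, 5, 2, 6, 3]

Derivation:
Old toposort: [0, 1, 4, 5, 2, 3, 6]
Added edge: 6->3
Position of 6 (6) > position of 3 (5). Must reorder: 6 must now come before 3.
Run Kahn's algorithm (break ties by smallest node id):
  initial in-degrees: [0, 0, 1, 3, 0, 2, 3]
  ready (indeg=0): [0, 1, 4]
  pop 0: indeg[5]->1 | ready=[1, 4] | order so far=[0]
  pop 1: indeg[5]->0 | ready=[4, 5] | order so far=[0, 1]
  pop 4: indeg[3]->2; indeg[6]->2 | ready=[5] | order so far=[0, 1, 4]
  pop 5: indeg[2]->0; indeg[6]->1 | ready=[2] | order so far=[0, 1, 4, 5]
  pop 2: indeg[3]->1; indeg[6]->0 | ready=[6] | order so far=[0, 1, 4, 5, 2]
  pop 6: indeg[3]->0 | ready=[3] | order so far=[0, 1, 4, 5, 2, 6]
  pop 3: no out-edges | ready=[] | order so far=[0, 1, 4, 5, 2, 6, 3]
  Result: [0, 1, 4, 5, 2, 6, 3]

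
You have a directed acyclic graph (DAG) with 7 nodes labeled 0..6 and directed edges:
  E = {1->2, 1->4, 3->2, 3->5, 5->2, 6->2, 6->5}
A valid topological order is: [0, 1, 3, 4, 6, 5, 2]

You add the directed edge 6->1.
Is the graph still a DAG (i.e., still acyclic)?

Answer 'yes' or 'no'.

Answer: yes

Derivation:
Given toposort: [0, 1, 3, 4, 6, 5, 2]
Position of 6: index 4; position of 1: index 1
New edge 6->1: backward (u after v in old order)
Backward edge: old toposort is now invalid. Check if this creates a cycle.
Does 1 already reach 6? Reachable from 1: [1, 2, 4]. NO -> still a DAG (reorder needed).
Still a DAG? yes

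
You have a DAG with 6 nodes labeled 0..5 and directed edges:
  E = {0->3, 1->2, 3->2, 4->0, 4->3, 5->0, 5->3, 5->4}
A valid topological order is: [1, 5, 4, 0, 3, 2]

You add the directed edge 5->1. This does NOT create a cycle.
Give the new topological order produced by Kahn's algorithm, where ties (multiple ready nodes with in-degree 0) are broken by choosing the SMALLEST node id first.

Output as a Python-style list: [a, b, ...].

Old toposort: [1, 5, 4, 0, 3, 2]
Added edge: 5->1
Position of 5 (1) > position of 1 (0). Must reorder: 5 must now come before 1.
Run Kahn's algorithm (break ties by smallest node id):
  initial in-degrees: [2, 1, 2, 3, 1, 0]
  ready (indeg=0): [5]
  pop 5: indeg[0]->1; indeg[1]->0; indeg[3]->2; indeg[4]->0 | ready=[1, 4] | order so far=[5]
  pop 1: indeg[2]->1 | ready=[4] | order so far=[5, 1]
  pop 4: indeg[0]->0; indeg[3]->1 | ready=[0] | order so far=[5, 1, 4]
  pop 0: indeg[3]->0 | ready=[3] | order so far=[5, 1, 4, 0]
  pop 3: indeg[2]->0 | ready=[2] | order so far=[5, 1, 4, 0, 3]
  pop 2: no out-edges | ready=[] | order so far=[5, 1, 4, 0, 3, 2]
  Result: [5, 1, 4, 0, 3, 2]

Answer: [5, 1, 4, 0, 3, 2]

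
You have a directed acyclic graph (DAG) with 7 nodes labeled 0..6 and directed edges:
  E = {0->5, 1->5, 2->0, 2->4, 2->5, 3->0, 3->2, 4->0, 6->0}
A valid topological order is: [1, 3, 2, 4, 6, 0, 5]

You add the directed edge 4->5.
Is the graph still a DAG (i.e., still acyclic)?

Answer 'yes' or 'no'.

Given toposort: [1, 3, 2, 4, 6, 0, 5]
Position of 4: index 3; position of 5: index 6
New edge 4->5: forward
Forward edge: respects the existing order. Still a DAG, same toposort still valid.
Still a DAG? yes

Answer: yes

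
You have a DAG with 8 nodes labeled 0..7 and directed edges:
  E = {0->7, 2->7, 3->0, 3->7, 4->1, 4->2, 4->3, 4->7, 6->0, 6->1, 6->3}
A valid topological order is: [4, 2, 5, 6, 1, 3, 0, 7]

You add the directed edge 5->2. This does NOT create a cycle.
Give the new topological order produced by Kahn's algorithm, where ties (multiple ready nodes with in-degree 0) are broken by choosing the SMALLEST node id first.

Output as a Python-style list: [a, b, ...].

Answer: [4, 5, 2, 6, 1, 3, 0, 7]

Derivation:
Old toposort: [4, 2, 5, 6, 1, 3, 0, 7]
Added edge: 5->2
Position of 5 (2) > position of 2 (1). Must reorder: 5 must now come before 2.
Run Kahn's algorithm (break ties by smallest node id):
  initial in-degrees: [2, 2, 2, 2, 0, 0, 0, 4]
  ready (indeg=0): [4, 5, 6]
  pop 4: indeg[1]->1; indeg[2]->1; indeg[3]->1; indeg[7]->3 | ready=[5, 6] | order so far=[4]
  pop 5: indeg[2]->0 | ready=[2, 6] | order so far=[4, 5]
  pop 2: indeg[7]->2 | ready=[6] | order so far=[4, 5, 2]
  pop 6: indeg[0]->1; indeg[1]->0; indeg[3]->0 | ready=[1, 3] | order so far=[4, 5, 2, 6]
  pop 1: no out-edges | ready=[3] | order so far=[4, 5, 2, 6, 1]
  pop 3: indeg[0]->0; indeg[7]->1 | ready=[0] | order so far=[4, 5, 2, 6, 1, 3]
  pop 0: indeg[7]->0 | ready=[7] | order so far=[4, 5, 2, 6, 1, 3, 0]
  pop 7: no out-edges | ready=[] | order so far=[4, 5, 2, 6, 1, 3, 0, 7]
  Result: [4, 5, 2, 6, 1, 3, 0, 7]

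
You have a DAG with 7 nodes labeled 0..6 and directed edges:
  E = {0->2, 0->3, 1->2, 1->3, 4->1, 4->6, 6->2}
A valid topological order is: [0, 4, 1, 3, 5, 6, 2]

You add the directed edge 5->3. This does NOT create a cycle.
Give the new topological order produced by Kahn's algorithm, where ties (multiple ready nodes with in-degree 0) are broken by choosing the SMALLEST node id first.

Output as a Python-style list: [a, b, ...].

Old toposort: [0, 4, 1, 3, 5, 6, 2]
Added edge: 5->3
Position of 5 (4) > position of 3 (3). Must reorder: 5 must now come before 3.
Run Kahn's algorithm (break ties by smallest node id):
  initial in-degrees: [0, 1, 3, 3, 0, 0, 1]
  ready (indeg=0): [0, 4, 5]
  pop 0: indeg[2]->2; indeg[3]->2 | ready=[4, 5] | order so far=[0]
  pop 4: indeg[1]->0; indeg[6]->0 | ready=[1, 5, 6] | order so far=[0, 4]
  pop 1: indeg[2]->1; indeg[3]->1 | ready=[5, 6] | order so far=[0, 4, 1]
  pop 5: indeg[3]->0 | ready=[3, 6] | order so far=[0, 4, 1, 5]
  pop 3: no out-edges | ready=[6] | order so far=[0, 4, 1, 5, 3]
  pop 6: indeg[2]->0 | ready=[2] | order so far=[0, 4, 1, 5, 3, 6]
  pop 2: no out-edges | ready=[] | order so far=[0, 4, 1, 5, 3, 6, 2]
  Result: [0, 4, 1, 5, 3, 6, 2]

Answer: [0, 4, 1, 5, 3, 6, 2]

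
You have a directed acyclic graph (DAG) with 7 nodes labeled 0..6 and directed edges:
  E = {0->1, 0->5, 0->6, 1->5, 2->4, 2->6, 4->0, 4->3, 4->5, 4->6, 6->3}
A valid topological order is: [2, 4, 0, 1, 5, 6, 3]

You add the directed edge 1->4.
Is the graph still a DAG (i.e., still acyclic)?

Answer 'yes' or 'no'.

Given toposort: [2, 4, 0, 1, 5, 6, 3]
Position of 1: index 3; position of 4: index 1
New edge 1->4: backward (u after v in old order)
Backward edge: old toposort is now invalid. Check if this creates a cycle.
Does 4 already reach 1? Reachable from 4: [0, 1, 3, 4, 5, 6]. YES -> cycle!
Still a DAG? no

Answer: no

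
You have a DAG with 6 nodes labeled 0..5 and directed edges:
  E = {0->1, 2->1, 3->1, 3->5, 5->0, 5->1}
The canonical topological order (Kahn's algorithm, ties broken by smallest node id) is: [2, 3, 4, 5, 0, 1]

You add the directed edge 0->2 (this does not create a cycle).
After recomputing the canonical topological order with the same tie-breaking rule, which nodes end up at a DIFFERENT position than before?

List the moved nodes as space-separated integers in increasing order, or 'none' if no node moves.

Answer: 0 2 3 4 5

Derivation:
Old toposort: [2, 3, 4, 5, 0, 1]
Added edge 0->2
Recompute Kahn (smallest-id tiebreak):
  initial in-degrees: [1, 4, 1, 0, 0, 1]
  ready (indeg=0): [3, 4]
  pop 3: indeg[1]->3; indeg[5]->0 | ready=[4, 5] | order so far=[3]
  pop 4: no out-edges | ready=[5] | order so far=[3, 4]
  pop 5: indeg[0]->0; indeg[1]->2 | ready=[0] | order so far=[3, 4, 5]
  pop 0: indeg[1]->1; indeg[2]->0 | ready=[2] | order so far=[3, 4, 5, 0]
  pop 2: indeg[1]->0 | ready=[1] | order so far=[3, 4, 5, 0, 2]
  pop 1: no out-edges | ready=[] | order so far=[3, 4, 5, 0, 2, 1]
New canonical toposort: [3, 4, 5, 0, 2, 1]
Compare positions:
  Node 0: index 4 -> 3 (moved)
  Node 1: index 5 -> 5 (same)
  Node 2: index 0 -> 4 (moved)
  Node 3: index 1 -> 0 (moved)
  Node 4: index 2 -> 1 (moved)
  Node 5: index 3 -> 2 (moved)
Nodes that changed position: 0 2 3 4 5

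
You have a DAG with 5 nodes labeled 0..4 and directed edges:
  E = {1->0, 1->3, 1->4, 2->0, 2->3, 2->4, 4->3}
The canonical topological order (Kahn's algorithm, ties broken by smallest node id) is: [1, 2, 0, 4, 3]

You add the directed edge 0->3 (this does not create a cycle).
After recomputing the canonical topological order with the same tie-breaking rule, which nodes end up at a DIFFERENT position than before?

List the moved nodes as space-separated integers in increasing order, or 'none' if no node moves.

Answer: none

Derivation:
Old toposort: [1, 2, 0, 4, 3]
Added edge 0->3
Recompute Kahn (smallest-id tiebreak):
  initial in-degrees: [2, 0, 0, 4, 2]
  ready (indeg=0): [1, 2]
  pop 1: indeg[0]->1; indeg[3]->3; indeg[4]->1 | ready=[2] | order so far=[1]
  pop 2: indeg[0]->0; indeg[3]->2; indeg[4]->0 | ready=[0, 4] | order so far=[1, 2]
  pop 0: indeg[3]->1 | ready=[4] | order so far=[1, 2, 0]
  pop 4: indeg[3]->0 | ready=[3] | order so far=[1, 2, 0, 4]
  pop 3: no out-edges | ready=[] | order so far=[1, 2, 0, 4, 3]
New canonical toposort: [1, 2, 0, 4, 3]
Compare positions:
  Node 0: index 2 -> 2 (same)
  Node 1: index 0 -> 0 (same)
  Node 2: index 1 -> 1 (same)
  Node 3: index 4 -> 4 (same)
  Node 4: index 3 -> 3 (same)
Nodes that changed position: none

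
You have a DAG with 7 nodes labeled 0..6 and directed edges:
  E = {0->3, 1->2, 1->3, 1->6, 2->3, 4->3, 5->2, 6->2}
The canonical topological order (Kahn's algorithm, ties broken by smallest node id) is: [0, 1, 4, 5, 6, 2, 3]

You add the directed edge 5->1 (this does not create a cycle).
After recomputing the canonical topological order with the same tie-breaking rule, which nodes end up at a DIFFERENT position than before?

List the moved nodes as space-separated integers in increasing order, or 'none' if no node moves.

Answer: 1 4 5

Derivation:
Old toposort: [0, 1, 4, 5, 6, 2, 3]
Added edge 5->1
Recompute Kahn (smallest-id tiebreak):
  initial in-degrees: [0, 1, 3, 4, 0, 0, 1]
  ready (indeg=0): [0, 4, 5]
  pop 0: indeg[3]->3 | ready=[4, 5] | order so far=[0]
  pop 4: indeg[3]->2 | ready=[5] | order so far=[0, 4]
  pop 5: indeg[1]->0; indeg[2]->2 | ready=[1] | order so far=[0, 4, 5]
  pop 1: indeg[2]->1; indeg[3]->1; indeg[6]->0 | ready=[6] | order so far=[0, 4, 5, 1]
  pop 6: indeg[2]->0 | ready=[2] | order so far=[0, 4, 5, 1, 6]
  pop 2: indeg[3]->0 | ready=[3] | order so far=[0, 4, 5, 1, 6, 2]
  pop 3: no out-edges | ready=[] | order so far=[0, 4, 5, 1, 6, 2, 3]
New canonical toposort: [0, 4, 5, 1, 6, 2, 3]
Compare positions:
  Node 0: index 0 -> 0 (same)
  Node 1: index 1 -> 3 (moved)
  Node 2: index 5 -> 5 (same)
  Node 3: index 6 -> 6 (same)
  Node 4: index 2 -> 1 (moved)
  Node 5: index 3 -> 2 (moved)
  Node 6: index 4 -> 4 (same)
Nodes that changed position: 1 4 5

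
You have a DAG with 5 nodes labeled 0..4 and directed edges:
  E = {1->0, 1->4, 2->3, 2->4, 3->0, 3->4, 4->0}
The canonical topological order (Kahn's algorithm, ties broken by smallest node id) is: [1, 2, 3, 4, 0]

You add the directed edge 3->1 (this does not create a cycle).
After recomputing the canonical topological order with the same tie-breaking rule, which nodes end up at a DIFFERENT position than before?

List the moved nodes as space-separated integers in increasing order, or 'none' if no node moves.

Answer: 1 2 3

Derivation:
Old toposort: [1, 2, 3, 4, 0]
Added edge 3->1
Recompute Kahn (smallest-id tiebreak):
  initial in-degrees: [3, 1, 0, 1, 3]
  ready (indeg=0): [2]
  pop 2: indeg[3]->0; indeg[4]->2 | ready=[3] | order so far=[2]
  pop 3: indeg[0]->2; indeg[1]->0; indeg[4]->1 | ready=[1] | order so far=[2, 3]
  pop 1: indeg[0]->1; indeg[4]->0 | ready=[4] | order so far=[2, 3, 1]
  pop 4: indeg[0]->0 | ready=[0] | order so far=[2, 3, 1, 4]
  pop 0: no out-edges | ready=[] | order so far=[2, 3, 1, 4, 0]
New canonical toposort: [2, 3, 1, 4, 0]
Compare positions:
  Node 0: index 4 -> 4 (same)
  Node 1: index 0 -> 2 (moved)
  Node 2: index 1 -> 0 (moved)
  Node 3: index 2 -> 1 (moved)
  Node 4: index 3 -> 3 (same)
Nodes that changed position: 1 2 3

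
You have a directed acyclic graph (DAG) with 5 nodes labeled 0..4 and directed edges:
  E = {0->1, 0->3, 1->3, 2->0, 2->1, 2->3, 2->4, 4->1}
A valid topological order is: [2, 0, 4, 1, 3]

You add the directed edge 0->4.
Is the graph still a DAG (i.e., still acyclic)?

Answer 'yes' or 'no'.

Given toposort: [2, 0, 4, 1, 3]
Position of 0: index 1; position of 4: index 2
New edge 0->4: forward
Forward edge: respects the existing order. Still a DAG, same toposort still valid.
Still a DAG? yes

Answer: yes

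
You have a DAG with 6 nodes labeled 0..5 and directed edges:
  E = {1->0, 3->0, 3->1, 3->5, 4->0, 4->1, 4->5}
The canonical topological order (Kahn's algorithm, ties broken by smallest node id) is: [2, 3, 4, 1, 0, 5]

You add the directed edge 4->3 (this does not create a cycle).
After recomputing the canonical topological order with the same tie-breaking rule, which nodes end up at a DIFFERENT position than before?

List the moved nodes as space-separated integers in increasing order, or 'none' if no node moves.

Answer: 3 4

Derivation:
Old toposort: [2, 3, 4, 1, 0, 5]
Added edge 4->3
Recompute Kahn (smallest-id tiebreak):
  initial in-degrees: [3, 2, 0, 1, 0, 2]
  ready (indeg=0): [2, 4]
  pop 2: no out-edges | ready=[4] | order so far=[2]
  pop 4: indeg[0]->2; indeg[1]->1; indeg[3]->0; indeg[5]->1 | ready=[3] | order so far=[2, 4]
  pop 3: indeg[0]->1; indeg[1]->0; indeg[5]->0 | ready=[1, 5] | order so far=[2, 4, 3]
  pop 1: indeg[0]->0 | ready=[0, 5] | order so far=[2, 4, 3, 1]
  pop 0: no out-edges | ready=[5] | order so far=[2, 4, 3, 1, 0]
  pop 5: no out-edges | ready=[] | order so far=[2, 4, 3, 1, 0, 5]
New canonical toposort: [2, 4, 3, 1, 0, 5]
Compare positions:
  Node 0: index 4 -> 4 (same)
  Node 1: index 3 -> 3 (same)
  Node 2: index 0 -> 0 (same)
  Node 3: index 1 -> 2 (moved)
  Node 4: index 2 -> 1 (moved)
  Node 5: index 5 -> 5 (same)
Nodes that changed position: 3 4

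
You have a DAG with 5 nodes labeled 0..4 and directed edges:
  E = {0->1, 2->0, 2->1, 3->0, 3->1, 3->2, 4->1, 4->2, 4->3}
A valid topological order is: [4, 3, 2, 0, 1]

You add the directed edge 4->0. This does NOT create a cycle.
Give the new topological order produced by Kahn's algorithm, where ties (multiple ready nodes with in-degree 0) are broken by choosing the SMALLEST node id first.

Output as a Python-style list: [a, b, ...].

Old toposort: [4, 3, 2, 0, 1]
Added edge: 4->0
Position of 4 (0) < position of 0 (3). Old order still valid.
Run Kahn's algorithm (break ties by smallest node id):
  initial in-degrees: [3, 4, 2, 1, 0]
  ready (indeg=0): [4]
  pop 4: indeg[0]->2; indeg[1]->3; indeg[2]->1; indeg[3]->0 | ready=[3] | order so far=[4]
  pop 3: indeg[0]->1; indeg[1]->2; indeg[2]->0 | ready=[2] | order so far=[4, 3]
  pop 2: indeg[0]->0; indeg[1]->1 | ready=[0] | order so far=[4, 3, 2]
  pop 0: indeg[1]->0 | ready=[1] | order so far=[4, 3, 2, 0]
  pop 1: no out-edges | ready=[] | order so far=[4, 3, 2, 0, 1]
  Result: [4, 3, 2, 0, 1]

Answer: [4, 3, 2, 0, 1]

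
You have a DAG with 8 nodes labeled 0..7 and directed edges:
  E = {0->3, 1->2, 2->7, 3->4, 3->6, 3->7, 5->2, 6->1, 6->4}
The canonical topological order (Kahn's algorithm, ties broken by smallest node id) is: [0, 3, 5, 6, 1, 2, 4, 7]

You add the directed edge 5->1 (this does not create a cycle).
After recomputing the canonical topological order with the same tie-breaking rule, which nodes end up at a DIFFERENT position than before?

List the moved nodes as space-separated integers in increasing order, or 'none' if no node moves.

Answer: none

Derivation:
Old toposort: [0, 3, 5, 6, 1, 2, 4, 7]
Added edge 5->1
Recompute Kahn (smallest-id tiebreak):
  initial in-degrees: [0, 2, 2, 1, 2, 0, 1, 2]
  ready (indeg=0): [0, 5]
  pop 0: indeg[3]->0 | ready=[3, 5] | order so far=[0]
  pop 3: indeg[4]->1; indeg[6]->0; indeg[7]->1 | ready=[5, 6] | order so far=[0, 3]
  pop 5: indeg[1]->1; indeg[2]->1 | ready=[6] | order so far=[0, 3, 5]
  pop 6: indeg[1]->0; indeg[4]->0 | ready=[1, 4] | order so far=[0, 3, 5, 6]
  pop 1: indeg[2]->0 | ready=[2, 4] | order so far=[0, 3, 5, 6, 1]
  pop 2: indeg[7]->0 | ready=[4, 7] | order so far=[0, 3, 5, 6, 1, 2]
  pop 4: no out-edges | ready=[7] | order so far=[0, 3, 5, 6, 1, 2, 4]
  pop 7: no out-edges | ready=[] | order so far=[0, 3, 5, 6, 1, 2, 4, 7]
New canonical toposort: [0, 3, 5, 6, 1, 2, 4, 7]
Compare positions:
  Node 0: index 0 -> 0 (same)
  Node 1: index 4 -> 4 (same)
  Node 2: index 5 -> 5 (same)
  Node 3: index 1 -> 1 (same)
  Node 4: index 6 -> 6 (same)
  Node 5: index 2 -> 2 (same)
  Node 6: index 3 -> 3 (same)
  Node 7: index 7 -> 7 (same)
Nodes that changed position: none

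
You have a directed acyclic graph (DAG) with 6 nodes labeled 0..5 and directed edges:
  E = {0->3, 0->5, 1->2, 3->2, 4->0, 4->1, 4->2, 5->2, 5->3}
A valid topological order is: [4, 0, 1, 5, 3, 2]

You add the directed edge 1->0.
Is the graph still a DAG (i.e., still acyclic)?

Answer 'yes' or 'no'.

Given toposort: [4, 0, 1, 5, 3, 2]
Position of 1: index 2; position of 0: index 1
New edge 1->0: backward (u after v in old order)
Backward edge: old toposort is now invalid. Check if this creates a cycle.
Does 0 already reach 1? Reachable from 0: [0, 2, 3, 5]. NO -> still a DAG (reorder needed).
Still a DAG? yes

Answer: yes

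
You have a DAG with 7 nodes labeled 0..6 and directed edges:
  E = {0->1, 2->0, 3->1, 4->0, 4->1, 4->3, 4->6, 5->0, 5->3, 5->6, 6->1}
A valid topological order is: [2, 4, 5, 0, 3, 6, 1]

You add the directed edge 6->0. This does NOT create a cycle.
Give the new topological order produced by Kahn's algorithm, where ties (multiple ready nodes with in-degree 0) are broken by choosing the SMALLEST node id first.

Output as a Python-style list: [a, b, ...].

Answer: [2, 4, 5, 3, 6, 0, 1]

Derivation:
Old toposort: [2, 4, 5, 0, 3, 6, 1]
Added edge: 6->0
Position of 6 (5) > position of 0 (3). Must reorder: 6 must now come before 0.
Run Kahn's algorithm (break ties by smallest node id):
  initial in-degrees: [4, 4, 0, 2, 0, 0, 2]
  ready (indeg=0): [2, 4, 5]
  pop 2: indeg[0]->3 | ready=[4, 5] | order so far=[2]
  pop 4: indeg[0]->2; indeg[1]->3; indeg[3]->1; indeg[6]->1 | ready=[5] | order so far=[2, 4]
  pop 5: indeg[0]->1; indeg[3]->0; indeg[6]->0 | ready=[3, 6] | order so far=[2, 4, 5]
  pop 3: indeg[1]->2 | ready=[6] | order so far=[2, 4, 5, 3]
  pop 6: indeg[0]->0; indeg[1]->1 | ready=[0] | order so far=[2, 4, 5, 3, 6]
  pop 0: indeg[1]->0 | ready=[1] | order so far=[2, 4, 5, 3, 6, 0]
  pop 1: no out-edges | ready=[] | order so far=[2, 4, 5, 3, 6, 0, 1]
  Result: [2, 4, 5, 3, 6, 0, 1]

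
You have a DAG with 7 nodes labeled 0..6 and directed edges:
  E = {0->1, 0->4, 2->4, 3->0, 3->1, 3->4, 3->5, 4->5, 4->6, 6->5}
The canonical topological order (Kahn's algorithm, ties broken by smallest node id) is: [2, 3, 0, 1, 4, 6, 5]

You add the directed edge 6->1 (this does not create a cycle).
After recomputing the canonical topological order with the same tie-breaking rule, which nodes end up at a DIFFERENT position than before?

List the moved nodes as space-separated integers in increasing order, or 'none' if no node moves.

Old toposort: [2, 3, 0, 1, 4, 6, 5]
Added edge 6->1
Recompute Kahn (smallest-id tiebreak):
  initial in-degrees: [1, 3, 0, 0, 3, 3, 1]
  ready (indeg=0): [2, 3]
  pop 2: indeg[4]->2 | ready=[3] | order so far=[2]
  pop 3: indeg[0]->0; indeg[1]->2; indeg[4]->1; indeg[5]->2 | ready=[0] | order so far=[2, 3]
  pop 0: indeg[1]->1; indeg[4]->0 | ready=[4] | order so far=[2, 3, 0]
  pop 4: indeg[5]->1; indeg[6]->0 | ready=[6] | order so far=[2, 3, 0, 4]
  pop 6: indeg[1]->0; indeg[5]->0 | ready=[1, 5] | order so far=[2, 3, 0, 4, 6]
  pop 1: no out-edges | ready=[5] | order so far=[2, 3, 0, 4, 6, 1]
  pop 5: no out-edges | ready=[] | order so far=[2, 3, 0, 4, 6, 1, 5]
New canonical toposort: [2, 3, 0, 4, 6, 1, 5]
Compare positions:
  Node 0: index 2 -> 2 (same)
  Node 1: index 3 -> 5 (moved)
  Node 2: index 0 -> 0 (same)
  Node 3: index 1 -> 1 (same)
  Node 4: index 4 -> 3 (moved)
  Node 5: index 6 -> 6 (same)
  Node 6: index 5 -> 4 (moved)
Nodes that changed position: 1 4 6

Answer: 1 4 6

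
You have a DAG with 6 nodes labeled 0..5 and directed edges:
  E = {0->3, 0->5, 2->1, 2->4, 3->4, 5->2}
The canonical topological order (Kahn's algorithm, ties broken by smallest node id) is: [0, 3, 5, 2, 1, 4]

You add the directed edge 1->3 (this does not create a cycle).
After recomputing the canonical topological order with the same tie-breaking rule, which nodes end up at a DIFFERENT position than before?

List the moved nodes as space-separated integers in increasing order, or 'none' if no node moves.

Old toposort: [0, 3, 5, 2, 1, 4]
Added edge 1->3
Recompute Kahn (smallest-id tiebreak):
  initial in-degrees: [0, 1, 1, 2, 2, 1]
  ready (indeg=0): [0]
  pop 0: indeg[3]->1; indeg[5]->0 | ready=[5] | order so far=[0]
  pop 5: indeg[2]->0 | ready=[2] | order so far=[0, 5]
  pop 2: indeg[1]->0; indeg[4]->1 | ready=[1] | order so far=[0, 5, 2]
  pop 1: indeg[3]->0 | ready=[3] | order so far=[0, 5, 2, 1]
  pop 3: indeg[4]->0 | ready=[4] | order so far=[0, 5, 2, 1, 3]
  pop 4: no out-edges | ready=[] | order so far=[0, 5, 2, 1, 3, 4]
New canonical toposort: [0, 5, 2, 1, 3, 4]
Compare positions:
  Node 0: index 0 -> 0 (same)
  Node 1: index 4 -> 3 (moved)
  Node 2: index 3 -> 2 (moved)
  Node 3: index 1 -> 4 (moved)
  Node 4: index 5 -> 5 (same)
  Node 5: index 2 -> 1 (moved)
Nodes that changed position: 1 2 3 5

Answer: 1 2 3 5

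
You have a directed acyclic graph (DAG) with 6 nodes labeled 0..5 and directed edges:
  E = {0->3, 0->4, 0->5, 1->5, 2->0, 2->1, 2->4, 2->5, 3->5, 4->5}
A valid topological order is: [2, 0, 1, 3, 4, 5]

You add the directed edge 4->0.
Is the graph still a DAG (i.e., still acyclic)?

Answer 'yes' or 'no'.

Given toposort: [2, 0, 1, 3, 4, 5]
Position of 4: index 4; position of 0: index 1
New edge 4->0: backward (u after v in old order)
Backward edge: old toposort is now invalid. Check if this creates a cycle.
Does 0 already reach 4? Reachable from 0: [0, 3, 4, 5]. YES -> cycle!
Still a DAG? no

Answer: no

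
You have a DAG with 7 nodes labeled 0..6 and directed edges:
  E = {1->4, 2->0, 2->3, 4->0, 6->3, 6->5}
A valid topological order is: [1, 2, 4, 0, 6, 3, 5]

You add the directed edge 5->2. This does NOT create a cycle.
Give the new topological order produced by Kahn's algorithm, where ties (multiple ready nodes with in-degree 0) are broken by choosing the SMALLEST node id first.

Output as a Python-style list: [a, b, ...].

Old toposort: [1, 2, 4, 0, 6, 3, 5]
Added edge: 5->2
Position of 5 (6) > position of 2 (1). Must reorder: 5 must now come before 2.
Run Kahn's algorithm (break ties by smallest node id):
  initial in-degrees: [2, 0, 1, 2, 1, 1, 0]
  ready (indeg=0): [1, 6]
  pop 1: indeg[4]->0 | ready=[4, 6] | order so far=[1]
  pop 4: indeg[0]->1 | ready=[6] | order so far=[1, 4]
  pop 6: indeg[3]->1; indeg[5]->0 | ready=[5] | order so far=[1, 4, 6]
  pop 5: indeg[2]->0 | ready=[2] | order so far=[1, 4, 6, 5]
  pop 2: indeg[0]->0; indeg[3]->0 | ready=[0, 3] | order so far=[1, 4, 6, 5, 2]
  pop 0: no out-edges | ready=[3] | order so far=[1, 4, 6, 5, 2, 0]
  pop 3: no out-edges | ready=[] | order so far=[1, 4, 6, 5, 2, 0, 3]
  Result: [1, 4, 6, 5, 2, 0, 3]

Answer: [1, 4, 6, 5, 2, 0, 3]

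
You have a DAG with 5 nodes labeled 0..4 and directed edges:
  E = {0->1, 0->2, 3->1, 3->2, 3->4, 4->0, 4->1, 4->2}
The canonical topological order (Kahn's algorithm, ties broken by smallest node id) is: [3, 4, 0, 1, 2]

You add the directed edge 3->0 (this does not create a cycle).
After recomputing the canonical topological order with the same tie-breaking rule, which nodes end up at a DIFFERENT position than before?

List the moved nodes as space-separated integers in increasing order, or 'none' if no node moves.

Answer: none

Derivation:
Old toposort: [3, 4, 0, 1, 2]
Added edge 3->0
Recompute Kahn (smallest-id tiebreak):
  initial in-degrees: [2, 3, 3, 0, 1]
  ready (indeg=0): [3]
  pop 3: indeg[0]->1; indeg[1]->2; indeg[2]->2; indeg[4]->0 | ready=[4] | order so far=[3]
  pop 4: indeg[0]->0; indeg[1]->1; indeg[2]->1 | ready=[0] | order so far=[3, 4]
  pop 0: indeg[1]->0; indeg[2]->0 | ready=[1, 2] | order so far=[3, 4, 0]
  pop 1: no out-edges | ready=[2] | order so far=[3, 4, 0, 1]
  pop 2: no out-edges | ready=[] | order so far=[3, 4, 0, 1, 2]
New canonical toposort: [3, 4, 0, 1, 2]
Compare positions:
  Node 0: index 2 -> 2 (same)
  Node 1: index 3 -> 3 (same)
  Node 2: index 4 -> 4 (same)
  Node 3: index 0 -> 0 (same)
  Node 4: index 1 -> 1 (same)
Nodes that changed position: none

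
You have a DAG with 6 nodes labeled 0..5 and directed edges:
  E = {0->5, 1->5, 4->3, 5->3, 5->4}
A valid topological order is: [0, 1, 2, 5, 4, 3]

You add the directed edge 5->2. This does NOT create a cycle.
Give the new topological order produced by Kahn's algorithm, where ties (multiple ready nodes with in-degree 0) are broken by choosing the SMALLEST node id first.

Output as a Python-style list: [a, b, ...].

Old toposort: [0, 1, 2, 5, 4, 3]
Added edge: 5->2
Position of 5 (3) > position of 2 (2). Must reorder: 5 must now come before 2.
Run Kahn's algorithm (break ties by smallest node id):
  initial in-degrees: [0, 0, 1, 2, 1, 2]
  ready (indeg=0): [0, 1]
  pop 0: indeg[5]->1 | ready=[1] | order so far=[0]
  pop 1: indeg[5]->0 | ready=[5] | order so far=[0, 1]
  pop 5: indeg[2]->0; indeg[3]->1; indeg[4]->0 | ready=[2, 4] | order so far=[0, 1, 5]
  pop 2: no out-edges | ready=[4] | order so far=[0, 1, 5, 2]
  pop 4: indeg[3]->0 | ready=[3] | order so far=[0, 1, 5, 2, 4]
  pop 3: no out-edges | ready=[] | order so far=[0, 1, 5, 2, 4, 3]
  Result: [0, 1, 5, 2, 4, 3]

Answer: [0, 1, 5, 2, 4, 3]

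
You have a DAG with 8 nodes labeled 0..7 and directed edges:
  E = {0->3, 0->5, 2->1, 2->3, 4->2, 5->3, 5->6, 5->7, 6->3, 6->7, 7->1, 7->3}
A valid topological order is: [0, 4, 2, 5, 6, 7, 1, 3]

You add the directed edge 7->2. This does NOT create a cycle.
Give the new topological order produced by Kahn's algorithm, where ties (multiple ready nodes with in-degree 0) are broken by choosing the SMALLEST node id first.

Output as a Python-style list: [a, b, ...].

Answer: [0, 4, 5, 6, 7, 2, 1, 3]

Derivation:
Old toposort: [0, 4, 2, 5, 6, 7, 1, 3]
Added edge: 7->2
Position of 7 (5) > position of 2 (2). Must reorder: 7 must now come before 2.
Run Kahn's algorithm (break ties by smallest node id):
  initial in-degrees: [0, 2, 2, 5, 0, 1, 1, 2]
  ready (indeg=0): [0, 4]
  pop 0: indeg[3]->4; indeg[5]->0 | ready=[4, 5] | order so far=[0]
  pop 4: indeg[2]->1 | ready=[5] | order so far=[0, 4]
  pop 5: indeg[3]->3; indeg[6]->0; indeg[7]->1 | ready=[6] | order so far=[0, 4, 5]
  pop 6: indeg[3]->2; indeg[7]->0 | ready=[7] | order so far=[0, 4, 5, 6]
  pop 7: indeg[1]->1; indeg[2]->0; indeg[3]->1 | ready=[2] | order so far=[0, 4, 5, 6, 7]
  pop 2: indeg[1]->0; indeg[3]->0 | ready=[1, 3] | order so far=[0, 4, 5, 6, 7, 2]
  pop 1: no out-edges | ready=[3] | order so far=[0, 4, 5, 6, 7, 2, 1]
  pop 3: no out-edges | ready=[] | order so far=[0, 4, 5, 6, 7, 2, 1, 3]
  Result: [0, 4, 5, 6, 7, 2, 1, 3]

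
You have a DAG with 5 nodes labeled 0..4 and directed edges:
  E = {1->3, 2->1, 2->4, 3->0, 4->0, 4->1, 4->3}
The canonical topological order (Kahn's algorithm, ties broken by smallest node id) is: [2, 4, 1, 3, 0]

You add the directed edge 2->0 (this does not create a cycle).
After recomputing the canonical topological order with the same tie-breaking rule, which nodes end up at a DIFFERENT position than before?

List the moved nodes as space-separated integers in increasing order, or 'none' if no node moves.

Old toposort: [2, 4, 1, 3, 0]
Added edge 2->0
Recompute Kahn (smallest-id tiebreak):
  initial in-degrees: [3, 2, 0, 2, 1]
  ready (indeg=0): [2]
  pop 2: indeg[0]->2; indeg[1]->1; indeg[4]->0 | ready=[4] | order so far=[2]
  pop 4: indeg[0]->1; indeg[1]->0; indeg[3]->1 | ready=[1] | order so far=[2, 4]
  pop 1: indeg[3]->0 | ready=[3] | order so far=[2, 4, 1]
  pop 3: indeg[0]->0 | ready=[0] | order so far=[2, 4, 1, 3]
  pop 0: no out-edges | ready=[] | order so far=[2, 4, 1, 3, 0]
New canonical toposort: [2, 4, 1, 3, 0]
Compare positions:
  Node 0: index 4 -> 4 (same)
  Node 1: index 2 -> 2 (same)
  Node 2: index 0 -> 0 (same)
  Node 3: index 3 -> 3 (same)
  Node 4: index 1 -> 1 (same)
Nodes that changed position: none

Answer: none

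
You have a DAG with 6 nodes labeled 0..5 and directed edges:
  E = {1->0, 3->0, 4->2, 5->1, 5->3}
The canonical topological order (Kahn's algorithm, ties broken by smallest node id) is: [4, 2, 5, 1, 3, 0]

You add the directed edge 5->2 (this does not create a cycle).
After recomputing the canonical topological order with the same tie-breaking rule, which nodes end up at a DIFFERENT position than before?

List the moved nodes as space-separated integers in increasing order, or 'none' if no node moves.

Old toposort: [4, 2, 5, 1, 3, 0]
Added edge 5->2
Recompute Kahn (smallest-id tiebreak):
  initial in-degrees: [2, 1, 2, 1, 0, 0]
  ready (indeg=0): [4, 5]
  pop 4: indeg[2]->1 | ready=[5] | order so far=[4]
  pop 5: indeg[1]->0; indeg[2]->0; indeg[3]->0 | ready=[1, 2, 3] | order so far=[4, 5]
  pop 1: indeg[0]->1 | ready=[2, 3] | order so far=[4, 5, 1]
  pop 2: no out-edges | ready=[3] | order so far=[4, 5, 1, 2]
  pop 3: indeg[0]->0 | ready=[0] | order so far=[4, 5, 1, 2, 3]
  pop 0: no out-edges | ready=[] | order so far=[4, 5, 1, 2, 3, 0]
New canonical toposort: [4, 5, 1, 2, 3, 0]
Compare positions:
  Node 0: index 5 -> 5 (same)
  Node 1: index 3 -> 2 (moved)
  Node 2: index 1 -> 3 (moved)
  Node 3: index 4 -> 4 (same)
  Node 4: index 0 -> 0 (same)
  Node 5: index 2 -> 1 (moved)
Nodes that changed position: 1 2 5

Answer: 1 2 5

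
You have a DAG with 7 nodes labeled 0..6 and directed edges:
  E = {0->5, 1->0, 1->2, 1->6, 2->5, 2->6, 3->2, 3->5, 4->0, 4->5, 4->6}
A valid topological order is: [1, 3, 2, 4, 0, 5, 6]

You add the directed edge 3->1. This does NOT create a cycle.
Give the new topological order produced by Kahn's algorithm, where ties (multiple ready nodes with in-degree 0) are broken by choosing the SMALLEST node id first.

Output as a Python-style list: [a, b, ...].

Old toposort: [1, 3, 2, 4, 0, 5, 6]
Added edge: 3->1
Position of 3 (1) > position of 1 (0). Must reorder: 3 must now come before 1.
Run Kahn's algorithm (break ties by smallest node id):
  initial in-degrees: [2, 1, 2, 0, 0, 4, 3]
  ready (indeg=0): [3, 4]
  pop 3: indeg[1]->0; indeg[2]->1; indeg[5]->3 | ready=[1, 4] | order so far=[3]
  pop 1: indeg[0]->1; indeg[2]->0; indeg[6]->2 | ready=[2, 4] | order so far=[3, 1]
  pop 2: indeg[5]->2; indeg[6]->1 | ready=[4] | order so far=[3, 1, 2]
  pop 4: indeg[0]->0; indeg[5]->1; indeg[6]->0 | ready=[0, 6] | order so far=[3, 1, 2, 4]
  pop 0: indeg[5]->0 | ready=[5, 6] | order so far=[3, 1, 2, 4, 0]
  pop 5: no out-edges | ready=[6] | order so far=[3, 1, 2, 4, 0, 5]
  pop 6: no out-edges | ready=[] | order so far=[3, 1, 2, 4, 0, 5, 6]
  Result: [3, 1, 2, 4, 0, 5, 6]

Answer: [3, 1, 2, 4, 0, 5, 6]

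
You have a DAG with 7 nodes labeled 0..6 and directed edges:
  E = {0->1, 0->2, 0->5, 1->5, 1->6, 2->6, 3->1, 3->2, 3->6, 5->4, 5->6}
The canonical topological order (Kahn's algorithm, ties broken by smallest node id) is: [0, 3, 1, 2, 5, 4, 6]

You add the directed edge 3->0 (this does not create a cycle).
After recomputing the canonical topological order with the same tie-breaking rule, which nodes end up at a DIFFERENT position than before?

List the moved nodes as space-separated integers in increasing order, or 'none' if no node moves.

Answer: 0 3

Derivation:
Old toposort: [0, 3, 1, 2, 5, 4, 6]
Added edge 3->0
Recompute Kahn (smallest-id tiebreak):
  initial in-degrees: [1, 2, 2, 0, 1, 2, 4]
  ready (indeg=0): [3]
  pop 3: indeg[0]->0; indeg[1]->1; indeg[2]->1; indeg[6]->3 | ready=[0] | order so far=[3]
  pop 0: indeg[1]->0; indeg[2]->0; indeg[5]->1 | ready=[1, 2] | order so far=[3, 0]
  pop 1: indeg[5]->0; indeg[6]->2 | ready=[2, 5] | order so far=[3, 0, 1]
  pop 2: indeg[6]->1 | ready=[5] | order so far=[3, 0, 1, 2]
  pop 5: indeg[4]->0; indeg[6]->0 | ready=[4, 6] | order so far=[3, 0, 1, 2, 5]
  pop 4: no out-edges | ready=[6] | order so far=[3, 0, 1, 2, 5, 4]
  pop 6: no out-edges | ready=[] | order so far=[3, 0, 1, 2, 5, 4, 6]
New canonical toposort: [3, 0, 1, 2, 5, 4, 6]
Compare positions:
  Node 0: index 0 -> 1 (moved)
  Node 1: index 2 -> 2 (same)
  Node 2: index 3 -> 3 (same)
  Node 3: index 1 -> 0 (moved)
  Node 4: index 5 -> 5 (same)
  Node 5: index 4 -> 4 (same)
  Node 6: index 6 -> 6 (same)
Nodes that changed position: 0 3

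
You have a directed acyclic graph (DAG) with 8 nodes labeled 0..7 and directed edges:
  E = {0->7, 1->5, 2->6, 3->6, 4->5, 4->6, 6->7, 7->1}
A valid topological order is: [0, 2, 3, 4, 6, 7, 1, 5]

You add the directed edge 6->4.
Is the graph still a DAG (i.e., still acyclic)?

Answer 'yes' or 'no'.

Answer: no

Derivation:
Given toposort: [0, 2, 3, 4, 6, 7, 1, 5]
Position of 6: index 4; position of 4: index 3
New edge 6->4: backward (u after v in old order)
Backward edge: old toposort is now invalid. Check if this creates a cycle.
Does 4 already reach 6? Reachable from 4: [1, 4, 5, 6, 7]. YES -> cycle!
Still a DAG? no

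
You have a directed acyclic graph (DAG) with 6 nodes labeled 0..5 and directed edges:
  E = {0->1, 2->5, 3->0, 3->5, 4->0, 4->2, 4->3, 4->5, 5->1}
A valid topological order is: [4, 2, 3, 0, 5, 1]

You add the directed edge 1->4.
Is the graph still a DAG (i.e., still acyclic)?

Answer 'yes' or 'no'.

Answer: no

Derivation:
Given toposort: [4, 2, 3, 0, 5, 1]
Position of 1: index 5; position of 4: index 0
New edge 1->4: backward (u after v in old order)
Backward edge: old toposort is now invalid. Check if this creates a cycle.
Does 4 already reach 1? Reachable from 4: [0, 1, 2, 3, 4, 5]. YES -> cycle!
Still a DAG? no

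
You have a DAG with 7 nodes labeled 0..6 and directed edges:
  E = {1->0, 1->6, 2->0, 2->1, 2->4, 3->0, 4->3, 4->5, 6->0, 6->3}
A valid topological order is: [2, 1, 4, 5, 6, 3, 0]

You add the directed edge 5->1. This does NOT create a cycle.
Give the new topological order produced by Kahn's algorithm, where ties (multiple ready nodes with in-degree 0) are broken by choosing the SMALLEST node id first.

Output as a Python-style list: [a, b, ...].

Old toposort: [2, 1, 4, 5, 6, 3, 0]
Added edge: 5->1
Position of 5 (3) > position of 1 (1). Must reorder: 5 must now come before 1.
Run Kahn's algorithm (break ties by smallest node id):
  initial in-degrees: [4, 2, 0, 2, 1, 1, 1]
  ready (indeg=0): [2]
  pop 2: indeg[0]->3; indeg[1]->1; indeg[4]->0 | ready=[4] | order so far=[2]
  pop 4: indeg[3]->1; indeg[5]->0 | ready=[5] | order so far=[2, 4]
  pop 5: indeg[1]->0 | ready=[1] | order so far=[2, 4, 5]
  pop 1: indeg[0]->2; indeg[6]->0 | ready=[6] | order so far=[2, 4, 5, 1]
  pop 6: indeg[0]->1; indeg[3]->0 | ready=[3] | order so far=[2, 4, 5, 1, 6]
  pop 3: indeg[0]->0 | ready=[0] | order so far=[2, 4, 5, 1, 6, 3]
  pop 0: no out-edges | ready=[] | order so far=[2, 4, 5, 1, 6, 3, 0]
  Result: [2, 4, 5, 1, 6, 3, 0]

Answer: [2, 4, 5, 1, 6, 3, 0]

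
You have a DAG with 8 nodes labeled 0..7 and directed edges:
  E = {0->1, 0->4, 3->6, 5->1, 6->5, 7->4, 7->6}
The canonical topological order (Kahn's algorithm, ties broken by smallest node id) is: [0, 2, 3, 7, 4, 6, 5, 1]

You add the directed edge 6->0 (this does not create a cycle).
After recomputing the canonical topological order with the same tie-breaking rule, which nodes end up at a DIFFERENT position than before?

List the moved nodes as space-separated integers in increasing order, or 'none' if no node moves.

Answer: 0 2 3 4 6 7

Derivation:
Old toposort: [0, 2, 3, 7, 4, 6, 5, 1]
Added edge 6->0
Recompute Kahn (smallest-id tiebreak):
  initial in-degrees: [1, 2, 0, 0, 2, 1, 2, 0]
  ready (indeg=0): [2, 3, 7]
  pop 2: no out-edges | ready=[3, 7] | order so far=[2]
  pop 3: indeg[6]->1 | ready=[7] | order so far=[2, 3]
  pop 7: indeg[4]->1; indeg[6]->0 | ready=[6] | order so far=[2, 3, 7]
  pop 6: indeg[0]->0; indeg[5]->0 | ready=[0, 5] | order so far=[2, 3, 7, 6]
  pop 0: indeg[1]->1; indeg[4]->0 | ready=[4, 5] | order so far=[2, 3, 7, 6, 0]
  pop 4: no out-edges | ready=[5] | order so far=[2, 3, 7, 6, 0, 4]
  pop 5: indeg[1]->0 | ready=[1] | order so far=[2, 3, 7, 6, 0, 4, 5]
  pop 1: no out-edges | ready=[] | order so far=[2, 3, 7, 6, 0, 4, 5, 1]
New canonical toposort: [2, 3, 7, 6, 0, 4, 5, 1]
Compare positions:
  Node 0: index 0 -> 4 (moved)
  Node 1: index 7 -> 7 (same)
  Node 2: index 1 -> 0 (moved)
  Node 3: index 2 -> 1 (moved)
  Node 4: index 4 -> 5 (moved)
  Node 5: index 6 -> 6 (same)
  Node 6: index 5 -> 3 (moved)
  Node 7: index 3 -> 2 (moved)
Nodes that changed position: 0 2 3 4 6 7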